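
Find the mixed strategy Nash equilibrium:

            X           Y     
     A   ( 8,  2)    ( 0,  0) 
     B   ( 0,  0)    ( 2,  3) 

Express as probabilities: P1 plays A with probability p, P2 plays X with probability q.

p = 0.6, q = 0.2

Work:
Find probabilities that make opponent indifferent:
P2 chooses q to make P1 indifferent between A and B
P1 chooses p to make P2 indifferent between X and Y
Mixed NE: P1 plays (A: 0.6, B: 0.4), P2 plays (X: 0.2, Y: 0.8)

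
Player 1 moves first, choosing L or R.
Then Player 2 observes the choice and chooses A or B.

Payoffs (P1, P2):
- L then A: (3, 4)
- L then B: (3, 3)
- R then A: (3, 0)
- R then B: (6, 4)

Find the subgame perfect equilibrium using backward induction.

P1 plays R, P2 plays A after L and B after R; Payoff (6, 4)

Work:
Backward induction:
After L: P2 chooses A → P1 gets 3
After R: P2 chooses B → P1 gets 6
P1 chooses R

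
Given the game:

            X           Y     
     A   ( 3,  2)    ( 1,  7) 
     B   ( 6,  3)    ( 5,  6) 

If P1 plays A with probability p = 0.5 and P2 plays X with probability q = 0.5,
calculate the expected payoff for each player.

E[P1] = 3.75, E[P2] = 4.5

Work:
E[P1] = p·q·π₁(A,X) + p·(1-q)·π₁(A,Y) + (1-p)·q·π₁(B,X) + (1-p)·(1-q)·π₁(B,Y)
= 0.5·0.5·3 + 0.5·0.5·1 + 0.5·0.5·6 + 0.5·0.5·5
= 3.75

E[P2] = 4.5 (similar calculation)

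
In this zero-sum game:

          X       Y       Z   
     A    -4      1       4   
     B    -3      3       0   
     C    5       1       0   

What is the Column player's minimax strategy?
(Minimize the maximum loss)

Column should play Y, value = 3

Work:
Column player minimizes Row's maximum payoff:
Column X: max payoff to Row = 5
Column Y: max payoff to Row = 3
Column Z: max payoff to Row = 4
Minimum is 3, achieved by column Y.
Minimax strategy: Y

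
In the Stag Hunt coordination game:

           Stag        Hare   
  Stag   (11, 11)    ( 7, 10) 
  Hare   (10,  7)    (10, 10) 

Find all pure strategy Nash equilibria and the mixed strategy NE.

Pure NE: (Stag, Stag) and (Hare, Hare); Mixed NE: p = 0.75, q = 0.75

Work:
Check pure NE:
(Stag, Stag): (11, 11) - no unilateral deviation beneficial
(Hare, Hare): (10, 10) - no unilateral deviation beneficial
Mixed NE: P1 plays Stag with p = 0.75, P2 plays Stag with q = 0.75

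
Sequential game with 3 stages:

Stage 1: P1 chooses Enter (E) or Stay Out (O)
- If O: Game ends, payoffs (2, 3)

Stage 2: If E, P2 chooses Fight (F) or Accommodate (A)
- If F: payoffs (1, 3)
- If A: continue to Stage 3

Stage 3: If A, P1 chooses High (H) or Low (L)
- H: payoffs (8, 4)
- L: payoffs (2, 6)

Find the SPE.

SPE: (E, A, H); Outcome (8, 4)

Work:
Stage 3: P1 chooses H (8 vs 2)
Stage 2: P2: F->3, A->4 (anticipating H). Choose A
Stage 1: P1: O->2, E->8 (anticipating A, H). Choose E
SPE path: E -> A -> H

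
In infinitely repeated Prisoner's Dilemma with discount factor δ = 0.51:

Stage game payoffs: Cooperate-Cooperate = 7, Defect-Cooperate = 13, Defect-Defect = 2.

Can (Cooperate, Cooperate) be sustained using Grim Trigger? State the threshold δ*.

δ* = 0.5455; since δ = 0.51 < 0.5455, cooperation cannot be sustained

Work:
For Grim Trigger:
Cooperate forever: 7/(1-δ)
Defect then punished: 13 + 2·δ/(1-δ)
Need: 7/(1-δ) ≥ 13 + 2·δ/(1-δ)
Solving: δ ≥ (T-R)/(T-P) = (13-7)/(13-2) = 0.5455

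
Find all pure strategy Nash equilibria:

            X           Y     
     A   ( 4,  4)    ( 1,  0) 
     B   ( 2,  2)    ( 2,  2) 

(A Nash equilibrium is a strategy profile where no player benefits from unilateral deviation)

Nash equilibrium: (A, X), (B, Y)

Work:
Best responses:
  P1 vs X: payoffs [4, 2] → best response A (payoff 4)
  P1 vs Y: payoffs [1, 2] → best response B (payoff 2)
  P2 vs A: payoffs [4, 0] → best response X (payoff 4)
  P2 vs B: payoffs [2, 2] → best response X/Y (payoff 2)
Mutual best responses: (A,X), (B,Y) → Nash equilibria.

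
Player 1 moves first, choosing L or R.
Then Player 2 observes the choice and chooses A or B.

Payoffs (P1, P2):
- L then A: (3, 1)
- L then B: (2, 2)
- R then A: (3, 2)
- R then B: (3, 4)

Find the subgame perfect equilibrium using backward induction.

P1 plays R, P2 plays B after L and B after R; Payoff (3, 4)

Work:
Backward induction:
After L: P2 chooses B → P1 gets 2
After R: P2 chooses B → P1 gets 3
P1 chooses R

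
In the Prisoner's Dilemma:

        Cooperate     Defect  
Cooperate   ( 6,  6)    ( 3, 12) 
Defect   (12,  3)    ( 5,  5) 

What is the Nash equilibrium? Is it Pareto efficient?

(Defect, Defect) is NE; not Pareto efficient

Work:
Defect dominates Cooperate for both players:
If P2 cooperates: Defect (12) > Cooperate (6)
If P2 defects: Defect (5) > Cooperate (3)
NE: (Defect, Defect) with payoff (5, 5)
But (Cooperate, Cooperate) = (6, 6) Pareto dominates (5, 5)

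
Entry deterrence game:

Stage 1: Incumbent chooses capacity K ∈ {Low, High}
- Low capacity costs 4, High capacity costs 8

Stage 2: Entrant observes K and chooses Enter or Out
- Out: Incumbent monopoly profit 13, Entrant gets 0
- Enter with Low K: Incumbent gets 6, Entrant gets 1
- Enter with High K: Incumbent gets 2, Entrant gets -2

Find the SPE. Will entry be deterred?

SPE: (High, Enter|Low, Out|High); Entry deterred. Incumbent net profit = 5

Work:
After Low K: Entrant enters (1 > 0)
After High K: Entrant stays out (-2 < 0)
Incumbent: Low → 6−4=2, High → 13−8=5
Incumbent chooses High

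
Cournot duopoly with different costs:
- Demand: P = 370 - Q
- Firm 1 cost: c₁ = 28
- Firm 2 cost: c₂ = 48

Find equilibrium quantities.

q₁* = 120.67, q₂* = 100.67

Work:
Reaction: q₁ = (370 - 28 - q₂)/2
Reaction: q₂ = (370 - 48 - q₁)/2
Solve simultaneously:
q₁* = (370 - 2×28 + 48)/3 = 120.67
q₂* = (370 - 2×48 + 28)/3 = 100.67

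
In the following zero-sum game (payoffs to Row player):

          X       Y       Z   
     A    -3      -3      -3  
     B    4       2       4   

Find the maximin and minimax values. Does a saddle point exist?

Maximin = 2, Minimax = 2, Saddle: True

Work:
Row minimums: [-3, 2] → maximin = 2
Column maximums: [4, 2, 4] → minimax = 2
Saddle point exists! Game value = 2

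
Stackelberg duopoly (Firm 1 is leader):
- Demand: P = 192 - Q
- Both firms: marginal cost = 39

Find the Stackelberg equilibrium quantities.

q₁* (leader) = 76.5, q₂* (follower) = 38.25

Work:
Follower's reaction: q₂ = (a - c - q₁)/2
Leader substitutes: π₁ = q₁·(a - q₁ - (a-c-q₁)/2 - c)
FOC: q₁* = (192 - 39)/2 = 76.50
Then: q₂* = (192 - 39 - 76.5)/2 = 38.25
Leader has first-mover advantage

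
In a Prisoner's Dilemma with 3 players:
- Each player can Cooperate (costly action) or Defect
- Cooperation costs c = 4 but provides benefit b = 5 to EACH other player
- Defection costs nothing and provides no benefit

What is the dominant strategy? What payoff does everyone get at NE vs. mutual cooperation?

Dominant: Defect; NE payoff = 0; Coop payoff = 6

Work:
Defect dominates (saves cost c = 4, benefit to others is external)
NE: All defect → everyone gets 0
If all cooperate: each receives (2)×5 - 4 = 6
Social dilemma: 6 > 0 but NE gives 0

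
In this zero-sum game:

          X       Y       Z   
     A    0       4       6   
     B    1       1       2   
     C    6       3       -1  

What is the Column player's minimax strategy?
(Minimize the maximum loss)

Column should play Y, value = 4

Work:
Column player minimizes Row's maximum payoff:
Column X: max payoff to Row = 6
Column Y: max payoff to Row = 4
Column Z: max payoff to Row = 6
Minimum is 4, achieved by column Y.
Minimax strategy: Y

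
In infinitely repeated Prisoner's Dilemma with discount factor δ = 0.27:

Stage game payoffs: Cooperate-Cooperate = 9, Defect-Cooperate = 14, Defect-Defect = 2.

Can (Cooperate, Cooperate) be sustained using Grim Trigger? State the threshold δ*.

δ* = 0.4167; since δ = 0.27 < 0.4167, cooperation cannot be sustained

Work:
For Grim Trigger:
Cooperate forever: 9/(1-δ)
Defect then punished: 14 + 2·δ/(1-δ)
Need: 9/(1-δ) ≥ 14 + 2·δ/(1-δ)
Solving: δ ≥ (T-R)/(T-P) = (14-9)/(14-2) = 0.4167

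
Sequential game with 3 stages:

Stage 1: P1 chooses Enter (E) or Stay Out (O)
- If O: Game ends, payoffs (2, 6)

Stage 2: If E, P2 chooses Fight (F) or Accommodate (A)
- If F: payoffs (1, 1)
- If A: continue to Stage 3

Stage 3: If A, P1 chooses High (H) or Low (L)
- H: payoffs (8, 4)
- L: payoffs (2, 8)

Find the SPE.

SPE: (E, A, H); Outcome (8, 4)

Work:
Stage 3: P1 chooses H (8 vs 2)
Stage 2: P2: F->1, A->4 (anticipating H). Choose A
Stage 1: P1: O->2, E->8 (anticipating A, H). Choose E
SPE path: E -> A -> H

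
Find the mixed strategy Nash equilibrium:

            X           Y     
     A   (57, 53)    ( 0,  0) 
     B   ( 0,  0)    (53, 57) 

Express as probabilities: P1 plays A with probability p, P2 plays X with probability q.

p = 0.5182, q = 0.4818

Work:
Find probabilities that make opponent indifferent:
P2 chooses q to make P1 indifferent between A and B
P1 chooses p to make P2 indifferent between X and Y
Mixed NE: P1 plays (A: 0.5182, B: 0.4818), P2 plays (X: 0.4818, Y: 0.5182)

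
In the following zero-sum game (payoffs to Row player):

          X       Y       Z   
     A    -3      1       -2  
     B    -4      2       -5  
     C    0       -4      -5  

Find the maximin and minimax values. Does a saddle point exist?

Maximin = -3, Minimax = -2, Saddle: False

Work:
Row minimums: [-3, -5, -5] → maximin = -3
Column maximums: [0, 2, -2] → minimax = -2
No saddle point (maximin ≠ minimax). Mixed strategy needed.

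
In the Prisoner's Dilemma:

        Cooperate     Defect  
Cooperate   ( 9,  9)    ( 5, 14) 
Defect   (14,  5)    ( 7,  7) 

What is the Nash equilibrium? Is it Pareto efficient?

(Defect, Defect) is NE; not Pareto efficient

Work:
Defect dominates Cooperate for both players:
If P2 cooperates: Defect (14) > Cooperate (9)
If P2 defects: Defect (7) > Cooperate (5)
NE: (Defect, Defect) with payoff (7, 7)
But (Cooperate, Cooperate) = (9, 9) Pareto dominates (7, 7)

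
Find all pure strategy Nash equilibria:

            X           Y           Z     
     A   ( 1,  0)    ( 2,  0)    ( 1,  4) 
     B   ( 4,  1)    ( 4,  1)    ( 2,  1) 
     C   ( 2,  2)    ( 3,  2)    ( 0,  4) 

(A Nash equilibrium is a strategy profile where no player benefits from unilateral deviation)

Nash equilibrium: (B, X), (B, Y), (B, Z)

Work:
Best responses:
  P1 vs X: payoffs [1, 4, 2] → best response B (payoff 4)
  P1 vs Y: payoffs [2, 4, 3] → best response B (payoff 4)
  P1 vs Z: payoffs [1, 2, 0] → best response B (payoff 2)
  P2 vs A: payoffs [0, 0, 4] → best response Z (payoff 4)
  P2 vs B: payoffs [1, 1, 1] → best response X/Y/Z (payoff 1)
  P2 vs C: payoffs [2, 2, 4] → best response Z (payoff 4)
Mutual best responses: (B,X), (B,Y), (B,Z) → Nash equilibria.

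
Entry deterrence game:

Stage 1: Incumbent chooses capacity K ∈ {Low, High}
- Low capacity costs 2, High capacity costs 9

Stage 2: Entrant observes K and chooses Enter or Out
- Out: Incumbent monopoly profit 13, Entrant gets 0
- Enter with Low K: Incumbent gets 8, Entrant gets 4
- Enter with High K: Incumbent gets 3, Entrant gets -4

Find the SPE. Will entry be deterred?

SPE: (Low, Enter|Low, Out|High); Entry not deterred. Incumbent net profit = 6, Entrant gets 4

Work:
After Low K: Entrant enters (4 > 0)
After High K: Entrant stays out (-4 < 0)
Incumbent: Low → 8−2=6, High → 13−9=4
Incumbent chooses Low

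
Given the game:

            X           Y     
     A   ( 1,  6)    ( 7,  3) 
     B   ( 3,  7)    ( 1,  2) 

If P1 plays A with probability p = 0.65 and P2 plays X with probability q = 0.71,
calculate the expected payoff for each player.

E[P1] = 2.628, E[P2] = 5.277

Work:
E[P1] = p·q·π₁(A,X) + p·(1-q)·π₁(A,Y) + (1-p)·q·π₁(B,X) + (1-p)·(1-q)·π₁(B,Y)
= 0.65·0.71·1 + 0.65·0.29·7 + 0.35·0.71·3 + 0.35·0.29·1
= 2.628

E[P2] = 5.277 (similar calculation)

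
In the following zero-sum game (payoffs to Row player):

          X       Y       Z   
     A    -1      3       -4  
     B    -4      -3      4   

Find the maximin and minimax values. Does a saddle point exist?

Maximin = -4, Minimax = -1, Saddle: False

Work:
Row minimums: [-4, -4] → maximin = -4
Column maximums: [-1, 3, 4] → minimax = -1
No saddle point (maximin ≠ minimax). Mixed strategy needed.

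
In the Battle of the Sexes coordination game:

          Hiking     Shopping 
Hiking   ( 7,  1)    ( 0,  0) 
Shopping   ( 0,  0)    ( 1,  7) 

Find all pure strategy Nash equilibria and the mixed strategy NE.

Pure NE: (Hiking, Hiking) and (Shopping, Shopping); Mixed NE: p = 0.875, q = 0.125

Work:
Check pure NE:
(Hiking, Hiking): (7, 1) - no unilateral deviation beneficial
(Shopping, Shopping): (1, 7) - no unilateral deviation beneficial
Mixed NE: P1 plays Hiking with p = 0.875, P2 plays Hiking with q = 0.125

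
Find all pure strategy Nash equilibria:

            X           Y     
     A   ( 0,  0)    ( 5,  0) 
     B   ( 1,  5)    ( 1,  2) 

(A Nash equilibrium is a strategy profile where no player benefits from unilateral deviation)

Nash equilibrium: (A, Y), (B, X)

Work:
Best responses:
  P1 vs X: payoffs [0, 1] → best response B (payoff 1)
  P1 vs Y: payoffs [5, 1] → best response A (payoff 5)
  P2 vs A: payoffs [0, 0] → best response X/Y (payoff 0)
  P2 vs B: payoffs [5, 2] → best response X (payoff 5)
Mutual best responses: (A,Y), (B,X) → Nash equilibria.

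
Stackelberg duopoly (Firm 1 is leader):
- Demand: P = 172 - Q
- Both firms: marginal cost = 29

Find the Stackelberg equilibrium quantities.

q₁* (leader) = 71.5, q₂* (follower) = 35.75

Work:
Follower's reaction: q₂ = (a - c - q₁)/2
Leader substitutes: π₁ = q₁·(a - q₁ - (a-c-q₁)/2 - c)
FOC: q₁* = (172 - 29)/2 = 71.50
Then: q₂* = (172 - 29 - 71.5)/2 = 35.75
Leader has first-mover advantage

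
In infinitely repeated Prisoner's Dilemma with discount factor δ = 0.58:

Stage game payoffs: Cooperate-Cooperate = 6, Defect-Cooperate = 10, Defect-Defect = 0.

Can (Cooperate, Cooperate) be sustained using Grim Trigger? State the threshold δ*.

δ* = 0.4; since δ = 0.58 ≥ 0.4, cooperation can be sustained

Work:
For Grim Trigger:
Cooperate forever: 6/(1-δ)
Defect then punished: 10 + 0·δ/(1-δ)
Need: 6/(1-δ) ≥ 10 + 0·δ/(1-δ)
Solving: δ ≥ (T-R)/(T-P) = (10-6)/(10-0) = 0.4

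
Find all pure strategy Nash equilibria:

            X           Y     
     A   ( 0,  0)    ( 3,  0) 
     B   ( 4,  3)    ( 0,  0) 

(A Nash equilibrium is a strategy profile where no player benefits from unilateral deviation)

Nash equilibrium: (A, Y), (B, X)

Work:
Best responses:
  P1 vs X: payoffs [0, 4] → best response B (payoff 4)
  P1 vs Y: payoffs [3, 0] → best response A (payoff 3)
  P2 vs A: payoffs [0, 0] → best response X/Y (payoff 0)
  P2 vs B: payoffs [3, 0] → best response X (payoff 3)
Mutual best responses: (A,Y), (B,X) → Nash equilibria.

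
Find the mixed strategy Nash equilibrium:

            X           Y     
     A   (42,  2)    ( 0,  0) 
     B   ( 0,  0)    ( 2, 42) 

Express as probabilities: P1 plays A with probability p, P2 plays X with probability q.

p = 0.9545, q = 0.0455

Work:
Find probabilities that make opponent indifferent:
P2 chooses q to make P1 indifferent between A and B
P1 chooses p to make P2 indifferent between X and Y
Mixed NE: P1 plays (A: 0.9545, B: 0.0455), P2 plays (X: 0.0455, Y: 0.9545)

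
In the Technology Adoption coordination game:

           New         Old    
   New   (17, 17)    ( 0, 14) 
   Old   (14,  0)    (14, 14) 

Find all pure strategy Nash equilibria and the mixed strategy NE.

Pure NE: (New, New) and (Old, Old); Mixed NE: p = 0.8235, q = 0.8235

Work:
Check pure NE:
(New, New): (17, 17) - no unilateral deviation beneficial
(Old, Old): (14, 14) - no unilateral deviation beneficial
Mixed NE: P1 plays New with p = 0.8235, P2 plays New with q = 0.8235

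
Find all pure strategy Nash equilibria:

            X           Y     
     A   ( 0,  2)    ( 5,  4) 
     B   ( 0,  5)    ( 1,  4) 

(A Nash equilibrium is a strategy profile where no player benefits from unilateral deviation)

Nash equilibrium: (A, Y), (B, X)

Work:
Best responses:
  P1 vs X: payoffs [0, 0] → best response A/B (payoff 0)
  P1 vs Y: payoffs [5, 1] → best response A (payoff 5)
  P2 vs A: payoffs [2, 4] → best response Y (payoff 4)
  P2 vs B: payoffs [5, 4] → best response X (payoff 5)
Mutual best responses: (A,Y), (B,X) → Nash equilibria.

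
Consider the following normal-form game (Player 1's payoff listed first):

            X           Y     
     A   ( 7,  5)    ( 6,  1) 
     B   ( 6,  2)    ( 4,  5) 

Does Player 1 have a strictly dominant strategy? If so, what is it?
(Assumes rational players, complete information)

Yes, Player 1's strictly dominant strategy is A

Work:
A strategy strictly dominates another if it gives a strictly higher payoff against every opponent action. Compare each pair of P1's strategies column-by-column:
  A vs B: [7 vs 6, 6 vs 4] → A strictly dominates B
  B vs A: [6 vs 7, 4 vs 6] → B does not strictly dominate A (column X: 6 ≤ 7)
A strictly dominates every other strategy → strictly dominant.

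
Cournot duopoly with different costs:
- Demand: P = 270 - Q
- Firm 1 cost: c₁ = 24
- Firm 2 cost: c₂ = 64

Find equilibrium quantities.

q₁* = 95.33, q₂* = 55.33

Work:
Reaction: q₁ = (270 - 24 - q₂)/2
Reaction: q₂ = (270 - 64 - q₁)/2
Solve simultaneously:
q₁* = (270 - 2×24 + 64)/3 = 95.33
q₂* = (270 - 2×64 + 24)/3 = 55.33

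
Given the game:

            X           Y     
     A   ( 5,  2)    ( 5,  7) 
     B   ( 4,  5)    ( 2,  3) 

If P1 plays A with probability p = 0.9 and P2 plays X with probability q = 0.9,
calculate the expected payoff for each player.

E[P1] = 4.88, E[P2] = 2.73

Work:
E[P1] = p·q·π₁(A,X) + p·(1-q)·π₁(A,Y) + (1-p)·q·π₁(B,X) + (1-p)·(1-q)·π₁(B,Y)
= 0.9·0.9·5 + 0.9·0.1·5 + 0.1·0.9·4 + 0.1·0.1·2
= 4.88

E[P2] = 2.73 (similar calculation)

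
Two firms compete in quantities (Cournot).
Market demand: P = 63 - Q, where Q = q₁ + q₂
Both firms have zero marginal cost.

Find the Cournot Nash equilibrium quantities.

q₁* = q₂* = 21.0; P* = 21.0

Work:
Profit: π_i = P·q_i = (a - q_i - q_j)·q_i
FOC: ∂π_i/∂q_i = a - 2q_i - q_j = 0
Reaction function: q_i = (63 - q_j)/2
Symmetry: q* = 63/3 = 21.0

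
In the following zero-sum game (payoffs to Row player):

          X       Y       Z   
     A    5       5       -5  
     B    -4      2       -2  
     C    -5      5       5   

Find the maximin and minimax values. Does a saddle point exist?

Maximin = -4, Minimax = 5, Saddle: False

Work:
Row minimums: [-5, -4, -5] → maximin = -4
Column maximums: [5, 5, 5] → minimax = 5
No saddle point (maximin ≠ minimax). Mixed strategy needed.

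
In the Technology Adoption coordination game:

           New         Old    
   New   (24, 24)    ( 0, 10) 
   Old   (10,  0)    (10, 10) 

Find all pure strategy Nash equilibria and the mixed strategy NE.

Pure NE: (New, New) and (Old, Old); Mixed NE: p = 0.4167, q = 0.4167

Work:
Check pure NE:
(New, New): (24, 24) - no unilateral deviation beneficial
(Old, Old): (10, 10) - no unilateral deviation beneficial
Mixed NE: P1 plays New with p = 0.4167, P2 plays New with q = 0.4167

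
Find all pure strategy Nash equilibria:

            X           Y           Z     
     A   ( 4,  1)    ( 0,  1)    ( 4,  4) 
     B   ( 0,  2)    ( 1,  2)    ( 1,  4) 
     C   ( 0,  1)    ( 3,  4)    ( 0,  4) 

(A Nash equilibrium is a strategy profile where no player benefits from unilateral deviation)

Nash equilibrium: (A, Z), (C, Y)

Work:
Best responses:
  P1 vs X: payoffs [4, 0, 0] → best response A (payoff 4)
  P1 vs Y: payoffs [0, 1, 3] → best response C (payoff 3)
  P1 vs Z: payoffs [4, 1, 0] → best response A (payoff 4)
  P2 vs A: payoffs [1, 1, 4] → best response Z (payoff 4)
  P2 vs B: payoffs [2, 2, 4] → best response Z (payoff 4)
  P2 vs C: payoffs [1, 4, 4] → best response Y/Z (payoff 4)
Mutual best responses: (A,Z), (C,Y) → Nash equilibria.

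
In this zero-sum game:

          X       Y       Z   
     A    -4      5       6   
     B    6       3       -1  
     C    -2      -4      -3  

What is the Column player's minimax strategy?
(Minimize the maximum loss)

Column should play Y, value = 5

Work:
Column player minimizes Row's maximum payoff:
Column X: max payoff to Row = 6
Column Y: max payoff to Row = 5
Column Z: max payoff to Row = 6
Minimum is 5, achieved by column Y.
Minimax strategy: Y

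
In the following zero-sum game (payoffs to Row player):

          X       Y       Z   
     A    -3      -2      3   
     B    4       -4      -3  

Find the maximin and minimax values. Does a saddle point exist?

Maximin = -3, Minimax = -2, Saddle: False

Work:
Row minimums: [-3, -4] → maximin = -3
Column maximums: [4, -2, 3] → minimax = -2
No saddle point (maximin ≠ minimax). Mixed strategy needed.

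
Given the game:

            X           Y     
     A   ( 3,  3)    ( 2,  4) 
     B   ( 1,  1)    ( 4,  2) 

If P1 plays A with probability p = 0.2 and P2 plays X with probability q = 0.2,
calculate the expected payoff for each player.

E[P1] = 3.16, E[P2] = 2.2

Work:
E[P1] = p·q·π₁(A,X) + p·(1-q)·π₁(A,Y) + (1-p)·q·π₁(B,X) + (1-p)·(1-q)·π₁(B,Y)
= 0.2·0.2·3 + 0.2·0.8·2 + 0.8·0.2·1 + 0.8·0.8·4
= 3.16

E[P2] = 2.2 (similar calculation)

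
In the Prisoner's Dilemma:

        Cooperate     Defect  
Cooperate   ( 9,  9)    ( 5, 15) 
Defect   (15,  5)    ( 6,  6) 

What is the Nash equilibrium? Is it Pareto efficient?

(Defect, Defect) is NE; not Pareto efficient

Work:
Defect dominates Cooperate for both players:
If P2 cooperates: Defect (15) > Cooperate (9)
If P2 defects: Defect (6) > Cooperate (5)
NE: (Defect, Defect) with payoff (6, 6)
But (Cooperate, Cooperate) = (9, 9) Pareto dominates (6, 6)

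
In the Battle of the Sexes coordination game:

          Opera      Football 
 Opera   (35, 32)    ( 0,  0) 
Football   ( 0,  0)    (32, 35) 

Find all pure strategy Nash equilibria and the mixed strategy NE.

Pure NE: (Opera, Opera) and (Football, Football); Mixed NE: p = 0.5224, q = 0.4776

Work:
Check pure NE:
(Opera, Opera): (35, 32) - no unilateral deviation beneficial
(Football, Football): (32, 35) - no unilateral deviation beneficial
Mixed NE: P1 plays Opera with p = 0.5224, P2 plays Opera with q = 0.4776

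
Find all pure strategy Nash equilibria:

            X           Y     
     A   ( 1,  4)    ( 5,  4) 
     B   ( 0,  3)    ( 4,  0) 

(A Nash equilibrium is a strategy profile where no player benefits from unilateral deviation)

Nash equilibrium: (A, X), (A, Y)

Work:
Best responses:
  P1 vs X: payoffs [1, 0] → best response A (payoff 1)
  P1 vs Y: payoffs [5, 4] → best response A (payoff 5)
  P2 vs A: payoffs [4, 4] → best response X/Y (payoff 4)
  P2 vs B: payoffs [3, 0] → best response X (payoff 3)
Mutual best responses: (A,X), (A,Y) → Nash equilibria.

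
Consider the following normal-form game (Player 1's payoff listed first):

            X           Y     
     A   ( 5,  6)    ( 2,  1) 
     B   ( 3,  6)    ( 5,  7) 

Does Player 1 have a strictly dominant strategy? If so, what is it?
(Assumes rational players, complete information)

No strictly dominant strategy exists for Player 1

Work:
A strategy strictly dominates another if it gives a strictly higher payoff against every opponent action. Compare each pair of P1's strategies column-by-column:
  A vs B: [5 vs 3, 2 vs 5] → A does not strictly dominate B (column Y: 2 ≤ 5)
  B vs A: [3 vs 5, 5 vs 2] → B does not strictly dominate A (column X: 3 ≤ 5)
No single strategy strictly dominates all others → no strictly dominant strategy.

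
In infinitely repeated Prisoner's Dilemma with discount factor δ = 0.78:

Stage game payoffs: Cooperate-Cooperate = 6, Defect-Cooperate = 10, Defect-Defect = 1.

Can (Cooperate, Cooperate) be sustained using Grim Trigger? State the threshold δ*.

δ* = 0.4444; since δ = 0.78 ≥ 0.4444, cooperation can be sustained

Work:
For Grim Trigger:
Cooperate forever: 6/(1-δ)
Defect then punished: 10 + 1·δ/(1-δ)
Need: 6/(1-δ) ≥ 10 + 1·δ/(1-δ)
Solving: δ ≥ (T-R)/(T-P) = (10-6)/(10-1) = 0.4444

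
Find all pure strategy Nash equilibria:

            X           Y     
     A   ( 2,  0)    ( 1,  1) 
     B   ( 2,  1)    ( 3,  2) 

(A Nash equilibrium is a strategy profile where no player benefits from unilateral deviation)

Nash equilibrium: (B, Y)

Work:
Best responses:
  P1 vs X: payoffs [2, 2] → best response A/B (payoff 2)
  P1 vs Y: payoffs [1, 3] → best response B (payoff 3)
  P2 vs A: payoffs [0, 1] → best response Y (payoff 1)
  P2 vs B: payoffs [1, 2] → best response Y (payoff 2)
Mutual best responses: (B,Y) → Nash equilibria.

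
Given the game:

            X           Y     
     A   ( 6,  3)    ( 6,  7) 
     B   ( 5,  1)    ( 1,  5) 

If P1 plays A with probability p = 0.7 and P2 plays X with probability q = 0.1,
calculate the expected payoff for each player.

E[P1] = 4.62, E[P2] = 6.0

Work:
E[P1] = p·q·π₁(A,X) + p·(1-q)·π₁(A,Y) + (1-p)·q·π₁(B,X) + (1-p)·(1-q)·π₁(B,Y)
= 0.7·0.1·6 + 0.7·0.9·6 + 0.3·0.1·5 + 0.3·0.9·1
= 4.62

E[P2] = 6.0 (similar calculation)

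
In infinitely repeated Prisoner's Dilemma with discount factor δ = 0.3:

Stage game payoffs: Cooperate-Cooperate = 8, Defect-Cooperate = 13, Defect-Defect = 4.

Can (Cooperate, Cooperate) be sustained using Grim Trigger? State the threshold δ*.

δ* = 0.5556; since δ = 0.3 < 0.5556, cooperation cannot be sustained

Work:
For Grim Trigger:
Cooperate forever: 8/(1-δ)
Defect then punished: 13 + 4·δ/(1-δ)
Need: 8/(1-δ) ≥ 13 + 4·δ/(1-δ)
Solving: δ ≥ (T-R)/(T-P) = (13-8)/(13-4) = 0.5556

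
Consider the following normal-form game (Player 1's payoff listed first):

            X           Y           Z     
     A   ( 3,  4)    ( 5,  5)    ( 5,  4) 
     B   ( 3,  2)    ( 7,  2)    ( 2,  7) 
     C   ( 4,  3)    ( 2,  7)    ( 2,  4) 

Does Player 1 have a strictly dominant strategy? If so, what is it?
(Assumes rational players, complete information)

No strictly dominant strategy exists for Player 1

Work:
A strategy strictly dominates another if it gives a strictly higher payoff against every opponent action. Compare each pair of P1's strategies column-by-column:
  A vs B: [3 vs 3, 5 vs 7, 5 vs 2] → A does not strictly dominate B (column X: 3 ≤ 3)
  A vs C: [3 vs 4, 5 vs 2, 5 vs 2] → A does not strictly dominate C (column X: 3 ≤ 4)
  B vs A: [3 vs 3, 7 vs 5, 2 vs 5] → B does not strictly dominate A (column X: 3 ≤ 3)
  B vs C: [3 vs 4, 7 vs 2, 2 vs 2] → B does not strictly dominate C (column X: 3 ≤ 4)
  C vs A: [4 vs 3, 2 vs 5, 2 vs 5] → C does not strictly dominate A (column Y: 2 ≤ 5)
  C vs B: [4 vs 3, 2 vs 7, 2 vs 2] → C does not strictly dominate B (column Y: 2 ≤ 7)
No single strategy strictly dominates all others → no strictly dominant strategy.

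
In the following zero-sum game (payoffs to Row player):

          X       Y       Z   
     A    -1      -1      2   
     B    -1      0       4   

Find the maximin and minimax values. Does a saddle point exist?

Maximin = -1, Minimax = -1, Saddle: True

Work:
Row minimums: [-1, -1] → maximin = -1
Column maximums: [-1, 0, 4] → minimax = -1
Saddle point exists! Game value = -1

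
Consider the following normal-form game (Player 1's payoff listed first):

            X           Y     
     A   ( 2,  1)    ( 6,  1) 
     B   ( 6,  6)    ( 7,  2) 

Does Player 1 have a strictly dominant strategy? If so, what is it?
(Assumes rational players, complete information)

Yes, Player 1's strictly dominant strategy is B

Work:
A strategy strictly dominates another if it gives a strictly higher payoff against every opponent action. Compare each pair of P1's strategies column-by-column:
  A vs B: [2 vs 6, 6 vs 7] → A does not strictly dominate B (column X: 2 ≤ 6)
  B vs A: [6 vs 2, 7 vs 6] → B strictly dominates A
B strictly dominates every other strategy → strictly dominant.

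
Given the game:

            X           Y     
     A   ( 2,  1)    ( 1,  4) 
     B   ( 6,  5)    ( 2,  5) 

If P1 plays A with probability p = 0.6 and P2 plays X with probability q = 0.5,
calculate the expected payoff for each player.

E[P1] = 2.5, E[P2] = 3.5

Work:
E[P1] = p·q·π₁(A,X) + p·(1-q)·π₁(A,Y) + (1-p)·q·π₁(B,X) + (1-p)·(1-q)·π₁(B,Y)
= 0.6·0.5·2 + 0.6·0.5·1 + 0.4·0.5·6 + 0.4·0.5·2
= 2.5

E[P2] = 3.5 (similar calculation)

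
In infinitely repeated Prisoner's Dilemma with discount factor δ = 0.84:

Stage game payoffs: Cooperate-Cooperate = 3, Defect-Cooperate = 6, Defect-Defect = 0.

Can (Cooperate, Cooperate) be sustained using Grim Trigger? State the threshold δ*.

δ* = 0.5; since δ = 0.84 ≥ 0.5, cooperation can be sustained

Work:
For Grim Trigger:
Cooperate forever: 3/(1-δ)
Defect then punished: 6 + 0·δ/(1-δ)
Need: 3/(1-δ) ≥ 6 + 0·δ/(1-δ)
Solving: δ ≥ (T-R)/(T-P) = (6-3)/(6-0) = 0.5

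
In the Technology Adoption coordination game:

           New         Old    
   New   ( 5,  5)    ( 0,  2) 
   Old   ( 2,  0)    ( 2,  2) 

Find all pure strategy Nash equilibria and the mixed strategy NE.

Pure NE: (New, New) and (Old, Old); Mixed NE: p = 0.4, q = 0.4

Work:
Check pure NE:
(New, New): (5, 5) - no unilateral deviation beneficial
(Old, Old): (2, 2) - no unilateral deviation beneficial
Mixed NE: P1 plays New with p = 0.4, P2 plays New with q = 0.4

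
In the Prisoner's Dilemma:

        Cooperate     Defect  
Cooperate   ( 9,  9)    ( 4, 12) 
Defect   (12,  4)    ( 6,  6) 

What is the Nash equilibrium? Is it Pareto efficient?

(Defect, Defect) is NE; not Pareto efficient

Work:
Defect dominates Cooperate for both players:
If P2 cooperates: Defect (12) > Cooperate (9)
If P2 defects: Defect (6) > Cooperate (4)
NE: (Defect, Defect) with payoff (6, 6)
But (Cooperate, Cooperate) = (9, 9) Pareto dominates (6, 6)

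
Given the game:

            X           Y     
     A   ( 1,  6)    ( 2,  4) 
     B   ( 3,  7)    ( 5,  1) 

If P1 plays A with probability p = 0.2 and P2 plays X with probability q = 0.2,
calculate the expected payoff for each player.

E[P1] = 4.04, E[P2] = 2.64

Work:
E[P1] = p·q·π₁(A,X) + p·(1-q)·π₁(A,Y) + (1-p)·q·π₁(B,X) + (1-p)·(1-q)·π₁(B,Y)
= 0.2·0.2·1 + 0.2·0.8·2 + 0.8·0.2·3 + 0.8·0.8·5
= 4.04

E[P2] = 2.64 (similar calculation)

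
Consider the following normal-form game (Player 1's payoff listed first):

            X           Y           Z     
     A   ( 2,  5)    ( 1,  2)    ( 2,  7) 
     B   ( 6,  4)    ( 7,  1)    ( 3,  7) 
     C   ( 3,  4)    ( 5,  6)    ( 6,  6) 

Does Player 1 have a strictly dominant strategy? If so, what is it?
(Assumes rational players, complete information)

No strictly dominant strategy exists for Player 1

Work:
A strategy strictly dominates another if it gives a strictly higher payoff against every opponent action. Compare each pair of P1's strategies column-by-column:
  A vs B: [2 vs 6, 1 vs 7, 2 vs 3] → A does not strictly dominate B (column X: 2 ≤ 6)
  A vs C: [2 vs 3, 1 vs 5, 2 vs 6] → A does not strictly dominate C (column X: 2 ≤ 3)
  B vs A: [6 vs 2, 7 vs 1, 3 vs 2] → B strictly dominates A
  B vs C: [6 vs 3, 7 vs 5, 3 vs 6] → B does not strictly dominate C (column Z: 3 ≤ 6)
  C vs A: [3 vs 2, 5 vs 1, 6 vs 2] → C strictly dominates A
  C vs B: [3 vs 6, 5 vs 7, 6 vs 3] → C does not strictly dominate B (column X: 3 ≤ 6)
No single strategy strictly dominates all others → no strictly dominant strategy.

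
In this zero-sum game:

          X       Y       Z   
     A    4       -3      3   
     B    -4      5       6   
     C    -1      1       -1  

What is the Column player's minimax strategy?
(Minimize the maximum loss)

Column should play X, value = 4

Work:
Column player minimizes Row's maximum payoff:
Column X: max payoff to Row = 4
Column Y: max payoff to Row = 5
Column Z: max payoff to Row = 6
Minimum is 4, achieved by column X.
Minimax strategy: X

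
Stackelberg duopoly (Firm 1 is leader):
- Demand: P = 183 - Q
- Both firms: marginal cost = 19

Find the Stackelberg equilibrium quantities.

q₁* (leader) = 82.0, q₂* (follower) = 41.0

Work:
Follower's reaction: q₂ = (a - c - q₁)/2
Leader substitutes: π₁ = q₁·(a - q₁ - (a-c-q₁)/2 - c)
FOC: q₁* = (183 - 19)/2 = 82.00
Then: q₂* = (183 - 19 - 82.0)/2 = 41.00
Leader has first-mover advantage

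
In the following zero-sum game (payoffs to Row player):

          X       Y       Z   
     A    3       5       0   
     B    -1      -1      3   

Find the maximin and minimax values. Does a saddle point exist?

Maximin = 0, Minimax = 3, Saddle: False

Work:
Row minimums: [0, -1] → maximin = 0
Column maximums: [3, 5, 3] → minimax = 3
No saddle point (maximin ≠ minimax). Mixed strategy needed.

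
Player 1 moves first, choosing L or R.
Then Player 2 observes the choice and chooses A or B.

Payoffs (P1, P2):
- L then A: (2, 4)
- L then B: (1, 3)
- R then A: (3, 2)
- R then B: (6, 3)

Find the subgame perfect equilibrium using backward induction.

P1 plays R, P2 plays A after L and B after R; Payoff (6, 3)

Work:
Backward induction:
After L: P2 chooses A → P1 gets 2
After R: P2 chooses B → P1 gets 6
P1 chooses R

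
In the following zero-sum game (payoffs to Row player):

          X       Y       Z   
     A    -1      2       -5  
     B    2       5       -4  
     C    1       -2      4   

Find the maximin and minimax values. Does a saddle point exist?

Maximin = -2, Minimax = 2, Saddle: False

Work:
Row minimums: [-5, -4, -2] → maximin = -2
Column maximums: [2, 5, 4] → minimax = 2
No saddle point (maximin ≠ minimax). Mixed strategy needed.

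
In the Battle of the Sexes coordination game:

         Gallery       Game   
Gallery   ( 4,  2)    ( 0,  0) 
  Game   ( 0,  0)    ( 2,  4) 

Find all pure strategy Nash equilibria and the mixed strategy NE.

Pure NE: (Gallery, Gallery) and (Game, Game); Mixed NE: p = 0.6667, q = 0.3333

Work:
Check pure NE:
(Gallery, Gallery): (4, 2) - no unilateral deviation beneficial
(Game, Game): (2, 4) - no unilateral deviation beneficial
Mixed NE: P1 plays Gallery with p = 0.6667, P2 plays Gallery with q = 0.3333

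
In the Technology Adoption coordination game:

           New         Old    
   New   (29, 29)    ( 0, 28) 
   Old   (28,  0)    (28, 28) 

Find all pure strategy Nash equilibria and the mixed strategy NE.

Pure NE: (New, New) and (Old, Old); Mixed NE: p = 0.9655, q = 0.9655

Work:
Check pure NE:
(New, New): (29, 29) - no unilateral deviation beneficial
(Old, Old): (28, 28) - no unilateral deviation beneficial
Mixed NE: P1 plays New with p = 0.9655, P2 plays New with q = 0.9655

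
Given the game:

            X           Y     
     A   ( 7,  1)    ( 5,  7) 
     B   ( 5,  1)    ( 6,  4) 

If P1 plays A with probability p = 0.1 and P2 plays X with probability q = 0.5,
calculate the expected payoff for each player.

E[P1] = 5.55, E[P2] = 2.65

Work:
E[P1] = p·q·π₁(A,X) + p·(1-q)·π₁(A,Y) + (1-p)·q·π₁(B,X) + (1-p)·(1-q)·π₁(B,Y)
= 0.1·0.5·7 + 0.1·0.5·5 + 0.9·0.5·5 + 0.9·0.5·6
= 5.55

E[P2] = 2.65 (similar calculation)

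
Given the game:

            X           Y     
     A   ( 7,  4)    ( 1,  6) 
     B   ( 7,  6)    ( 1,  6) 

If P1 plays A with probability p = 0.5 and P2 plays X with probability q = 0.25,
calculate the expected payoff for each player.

E[P1] = 2.5, E[P2] = 5.75

Work:
E[P1] = p·q·π₁(A,X) + p·(1-q)·π₁(A,Y) + (1-p)·q·π₁(B,X) + (1-p)·(1-q)·π₁(B,Y)
= 0.5·0.25·7 + 0.5·0.75·1 + 0.5·0.25·7 + 0.5·0.75·1
= 2.5

E[P2] = 5.75 (similar calculation)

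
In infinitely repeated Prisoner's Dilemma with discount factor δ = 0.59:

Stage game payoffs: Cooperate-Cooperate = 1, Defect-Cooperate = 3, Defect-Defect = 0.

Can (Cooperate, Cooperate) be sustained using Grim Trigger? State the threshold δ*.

δ* = 0.6667; since δ = 0.59 < 0.6667, cooperation cannot be sustained

Work:
For Grim Trigger:
Cooperate forever: 1/(1-δ)
Defect then punished: 3 + 0·δ/(1-δ)
Need: 1/(1-δ) ≥ 3 + 0·δ/(1-δ)
Solving: δ ≥ (T-R)/(T-P) = (3-1)/(3-0) = 0.6667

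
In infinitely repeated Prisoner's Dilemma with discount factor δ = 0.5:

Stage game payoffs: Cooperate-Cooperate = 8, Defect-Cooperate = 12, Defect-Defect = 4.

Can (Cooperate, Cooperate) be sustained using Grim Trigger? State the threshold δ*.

δ* = 0.5; since δ = 0.5 ≥ 0.5, cooperation can be sustained

Work:
For Grim Trigger:
Cooperate forever: 8/(1-δ)
Defect then punished: 12 + 4·δ/(1-δ)
Need: 8/(1-δ) ≥ 12 + 4·δ/(1-δ)
Solving: δ ≥ (T-R)/(T-P) = (12-8)/(12-4) = 0.5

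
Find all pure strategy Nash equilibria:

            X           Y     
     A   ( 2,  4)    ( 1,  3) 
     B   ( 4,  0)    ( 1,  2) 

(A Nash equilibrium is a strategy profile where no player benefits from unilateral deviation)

Nash equilibrium: (B, Y)

Work:
Best responses:
  P1 vs X: payoffs [2, 4] → best response B (payoff 4)
  P1 vs Y: payoffs [1, 1] → best response A/B (payoff 1)
  P2 vs A: payoffs [4, 3] → best response X (payoff 4)
  P2 vs B: payoffs [0, 2] → best response Y (payoff 2)
Mutual best responses: (B,Y) → Nash equilibria.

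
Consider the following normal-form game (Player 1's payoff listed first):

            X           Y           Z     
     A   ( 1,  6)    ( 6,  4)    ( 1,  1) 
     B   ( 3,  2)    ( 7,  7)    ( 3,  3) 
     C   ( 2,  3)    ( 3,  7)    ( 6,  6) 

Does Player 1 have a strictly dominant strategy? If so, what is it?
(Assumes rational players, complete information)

No strictly dominant strategy exists for Player 1

Work:
A strategy strictly dominates another if it gives a strictly higher payoff against every opponent action. Compare each pair of P1's strategies column-by-column:
  A vs B: [1 vs 3, 6 vs 7, 1 vs 3] → A does not strictly dominate B (column X: 1 ≤ 3)
  A vs C: [1 vs 2, 6 vs 3, 1 vs 6] → A does not strictly dominate C (column X: 1 ≤ 2)
  B vs A: [3 vs 1, 7 vs 6, 3 vs 1] → B strictly dominates A
  B vs C: [3 vs 2, 7 vs 3, 3 vs 6] → B does not strictly dominate C (column Z: 3 ≤ 6)
  C vs A: [2 vs 1, 3 vs 6, 6 vs 1] → C does not strictly dominate A (column Y: 3 ≤ 6)
  C vs B: [2 vs 3, 3 vs 7, 6 vs 3] → C does not strictly dominate B (column X: 2 ≤ 3)
No single strategy strictly dominates all others → no strictly dominant strategy.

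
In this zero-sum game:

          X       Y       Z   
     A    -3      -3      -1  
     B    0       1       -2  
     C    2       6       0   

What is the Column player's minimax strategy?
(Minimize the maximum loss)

Column should play Z, value = 0

Work:
Column player minimizes Row's maximum payoff:
Column X: max payoff to Row = 2
Column Y: max payoff to Row = 6
Column Z: max payoff to Row = 0
Minimum is 0, achieved by column Z.
Minimax strategy: Z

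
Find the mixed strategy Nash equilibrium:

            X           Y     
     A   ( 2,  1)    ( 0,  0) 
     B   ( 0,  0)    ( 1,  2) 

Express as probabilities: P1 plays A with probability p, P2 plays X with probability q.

p = 0.6667, q = 0.3333

Work:
Find probabilities that make opponent indifferent:
P2 chooses q to make P1 indifferent between A and B
P1 chooses p to make P2 indifferent between X and Y
Mixed NE: P1 plays (A: 0.6667, B: 0.3333), P2 plays (X: 0.3333, Y: 0.6667)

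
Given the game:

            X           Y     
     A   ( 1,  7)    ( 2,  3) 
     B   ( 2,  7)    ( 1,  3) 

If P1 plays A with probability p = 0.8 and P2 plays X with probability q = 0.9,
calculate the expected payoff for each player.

E[P1] = 1.26, E[P2] = 6.6

Work:
E[P1] = p·q·π₁(A,X) + p·(1-q)·π₁(A,Y) + (1-p)·q·π₁(B,X) + (1-p)·(1-q)·π₁(B,Y)
= 0.8·0.9·1 + 0.8·0.1·2 + 0.2·0.9·2 + 0.2·0.1·1
= 1.26

E[P2] = 6.6 (similar calculation)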